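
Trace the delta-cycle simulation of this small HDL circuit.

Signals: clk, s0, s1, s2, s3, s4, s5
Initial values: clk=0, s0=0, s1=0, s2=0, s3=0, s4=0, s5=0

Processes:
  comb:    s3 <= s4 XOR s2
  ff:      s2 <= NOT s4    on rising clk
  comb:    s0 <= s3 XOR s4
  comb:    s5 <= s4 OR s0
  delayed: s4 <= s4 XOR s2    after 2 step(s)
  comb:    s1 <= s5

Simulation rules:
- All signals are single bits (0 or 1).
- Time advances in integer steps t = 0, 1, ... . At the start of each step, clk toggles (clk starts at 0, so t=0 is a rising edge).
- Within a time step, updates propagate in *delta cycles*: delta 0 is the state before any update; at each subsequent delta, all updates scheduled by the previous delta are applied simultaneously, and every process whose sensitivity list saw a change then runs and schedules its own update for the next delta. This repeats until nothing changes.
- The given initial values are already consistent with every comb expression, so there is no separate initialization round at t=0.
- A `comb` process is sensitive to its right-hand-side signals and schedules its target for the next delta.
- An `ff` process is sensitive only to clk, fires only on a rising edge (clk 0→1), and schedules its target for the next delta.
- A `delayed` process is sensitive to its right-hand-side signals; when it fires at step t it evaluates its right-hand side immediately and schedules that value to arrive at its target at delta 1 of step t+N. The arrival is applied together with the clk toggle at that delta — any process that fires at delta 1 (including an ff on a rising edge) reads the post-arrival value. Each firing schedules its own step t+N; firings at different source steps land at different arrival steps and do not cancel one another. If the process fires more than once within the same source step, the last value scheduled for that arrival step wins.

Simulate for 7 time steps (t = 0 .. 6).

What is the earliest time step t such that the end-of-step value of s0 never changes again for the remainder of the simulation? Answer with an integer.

2

t=0 Δ0: s3=0 s0=0 clk=0 s5=0 s4=0 s1=0 s2=0
  Δ1: clk:0→1
  Δ2: s2:0→1
  Δ3: s3:0→1
  Δ4: s0:0→1
  Δ5: s5:0→1
  Δ6: s1:0→1
  (6Δ to stable)
t=1 Δ0: s3=1 s0=1 clk=1 s5=1 s4=0 s1=1 s2=1
  Δ1: clk:1→0
  (1Δ to stable)
t=2 Δ0: s3=1 s0=1 clk=0 s5=1 s4=0 s1=1 s2=1
  Δ1: clk:0→1, s4:0→1
  Δ2: s3:1→0, s0:1→0, s2:1→0
  Δ3: s3:0→1, s0:0→1
  Δ4: s0:1→0
  (4Δ to stable)
t=3 Δ0: s3=1 s0=0 clk=1 s5=1 s4=1 s1=1 s2=0
  Δ1: clk:1→0
  (1Δ to stable)
t=4 Δ0: s3=1 s0=0 clk=0 s5=1 s4=1 s1=1 s2=0
  Δ1: clk:0→1
  (1Δ to stable)
t=5 Δ0: s3=1 s0=0 clk=1 s5=1 s4=1 s1=1 s2=0
  Δ1: clk:1→0
  (1Δ to stable)
t=6 Δ0: s3=1 s0=0 clk=0 s5=1 s4=1 s1=1 s2=0
  Δ1: clk:0→1
  (1Δ to stable)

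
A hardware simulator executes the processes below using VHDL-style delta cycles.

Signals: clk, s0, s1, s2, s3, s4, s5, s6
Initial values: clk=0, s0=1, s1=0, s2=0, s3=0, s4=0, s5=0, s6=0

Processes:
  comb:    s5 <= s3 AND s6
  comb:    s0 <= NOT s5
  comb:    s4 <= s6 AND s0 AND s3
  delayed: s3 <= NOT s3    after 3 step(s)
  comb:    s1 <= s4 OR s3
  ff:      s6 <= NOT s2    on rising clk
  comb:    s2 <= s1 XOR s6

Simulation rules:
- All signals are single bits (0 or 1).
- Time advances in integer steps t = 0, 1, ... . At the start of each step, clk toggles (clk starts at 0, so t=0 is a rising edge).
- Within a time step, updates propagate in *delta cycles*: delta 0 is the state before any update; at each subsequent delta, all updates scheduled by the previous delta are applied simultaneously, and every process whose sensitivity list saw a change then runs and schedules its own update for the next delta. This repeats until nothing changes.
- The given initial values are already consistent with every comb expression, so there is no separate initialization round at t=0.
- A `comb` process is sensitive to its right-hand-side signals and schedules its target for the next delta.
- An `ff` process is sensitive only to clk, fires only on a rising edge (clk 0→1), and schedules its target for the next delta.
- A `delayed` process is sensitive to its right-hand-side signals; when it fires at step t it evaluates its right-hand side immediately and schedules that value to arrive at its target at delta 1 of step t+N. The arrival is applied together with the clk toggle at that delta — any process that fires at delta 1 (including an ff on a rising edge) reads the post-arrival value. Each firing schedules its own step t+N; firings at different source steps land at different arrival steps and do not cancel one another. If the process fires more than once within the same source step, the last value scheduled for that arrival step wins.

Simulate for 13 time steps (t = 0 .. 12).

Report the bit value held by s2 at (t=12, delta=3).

t0.Δ0 s3=0 s1=0 s0=1 s4=0 s2=0 s5=0 s6=0 clk=0
t0.Δ1 s3=0 s1=0 s0=1 s4=0 s2=0 s5=0 s6=0 clk=1
t0.Δ2 s3=0 s1=0 s0=1 s4=0 s2=0 s5=0 s6=1 clk=1
t0.Δ3 s3=0 s1=0 s0=1 s4=0 s2=1 s5=0 s6=1 clk=1
t1.Δ0 s3=0 s1=0 s0=1 s4=0 s2=1 s5=0 s6=1 clk=1
t1.Δ1 s3=0 s1=0 s0=1 s4=0 s2=1 s5=0 s6=1 clk=0
t2.Δ0 s3=0 s1=0 s0=1 s4=0 s2=1 s5=0 s6=1 clk=0
t2.Δ1 s3=0 s1=0 s0=1 s4=0 s2=1 s5=0 s6=1 clk=1
t2.Δ2 s3=0 s1=0 s0=1 s4=0 s2=1 s5=0 s6=0 clk=1
t2.Δ3 s3=0 s1=0 s0=1 s4=0 s2=0 s5=0 s6=0 clk=1
t3.Δ0 s3=0 s1=0 s0=1 s4=0 s2=0 s5=0 s6=0 clk=1
t3.Δ1 s3=0 s1=0 s0=1 s4=0 s2=0 s5=0 s6=0 clk=0
t4.Δ0 s3=0 s1=0 s0=1 s4=0 s2=0 s5=0 s6=0 clk=0
t4.Δ1 s3=0 s1=0 s0=1 s4=0 s2=0 s5=0 s6=0 clk=1
t4.Δ2 s3=0 s1=0 s0=1 s4=0 s2=0 s5=0 s6=1 clk=1
t4.Δ3 s3=0 s1=0 s0=1 s4=0 s2=1 s5=0 s6=1 clk=1
t5.Δ0 s3=0 s1=0 s0=1 s4=0 s2=1 s5=0 s6=1 clk=1
t5.Δ1 s3=0 s1=0 s0=1 s4=0 s2=1 s5=0 s6=1 clk=0
t6.Δ0 s3=0 s1=0 s0=1 s4=0 s2=1 s5=0 s6=1 clk=0
t6.Δ1 s3=0 s1=0 s0=1 s4=0 s2=1 s5=0 s6=1 clk=1
t6.Δ2 s3=0 s1=0 s0=1 s4=0 s2=1 s5=0 s6=0 clk=1
t6.Δ3 s3=0 s1=0 s0=1 s4=0 s2=0 s5=0 s6=0 clk=1
t7.Δ0 s3=0 s1=0 s0=1 s4=0 s2=0 s5=0 s6=0 clk=1
t7.Δ1 s3=0 s1=0 s0=1 s4=0 s2=0 s5=0 s6=0 clk=0
t8.Δ0 s3=0 s1=0 s0=1 s4=0 s2=0 s5=0 s6=0 clk=0
t8.Δ1 s3=0 s1=0 s0=1 s4=0 s2=0 s5=0 s6=0 clk=1
t8.Δ2 s3=0 s1=0 s0=1 s4=0 s2=0 s5=0 s6=1 clk=1
t8.Δ3 s3=0 s1=0 s0=1 s4=0 s2=1 s5=0 s6=1 clk=1
t9.Δ0 s3=0 s1=0 s0=1 s4=0 s2=1 s5=0 s6=1 clk=1
t9.Δ1 s3=0 s1=0 s0=1 s4=0 s2=1 s5=0 s6=1 clk=0
t10.Δ0 s3=0 s1=0 s0=1 s4=0 s2=1 s5=0 s6=1 clk=0
t10.Δ1 s3=0 s1=0 s0=1 s4=0 s2=1 s5=0 s6=1 clk=1
t10.Δ2 s3=0 s1=0 s0=1 s4=0 s2=1 s5=0 s6=0 clk=1
t10.Δ3 s3=0 s1=0 s0=1 s4=0 s2=0 s5=0 s6=0 clk=1
t11.Δ0 s3=0 s1=0 s0=1 s4=0 s2=0 s5=0 s6=0 clk=1
t11.Δ1 s3=0 s1=0 s0=1 s4=0 s2=0 s5=0 s6=0 clk=0
t12.Δ0 s3=0 s1=0 s0=1 s4=0 s2=0 s5=0 s6=0 clk=0
t12.Δ1 s3=0 s1=0 s0=1 s4=0 s2=0 s5=0 s6=0 clk=1
t12.Δ2 s3=0 s1=0 s0=1 s4=0 s2=0 s5=0 s6=1 clk=1
t12.Δ3 s3=0 s1=0 s0=1 s4=0 s2=1 s5=0 s6=1 clk=1

1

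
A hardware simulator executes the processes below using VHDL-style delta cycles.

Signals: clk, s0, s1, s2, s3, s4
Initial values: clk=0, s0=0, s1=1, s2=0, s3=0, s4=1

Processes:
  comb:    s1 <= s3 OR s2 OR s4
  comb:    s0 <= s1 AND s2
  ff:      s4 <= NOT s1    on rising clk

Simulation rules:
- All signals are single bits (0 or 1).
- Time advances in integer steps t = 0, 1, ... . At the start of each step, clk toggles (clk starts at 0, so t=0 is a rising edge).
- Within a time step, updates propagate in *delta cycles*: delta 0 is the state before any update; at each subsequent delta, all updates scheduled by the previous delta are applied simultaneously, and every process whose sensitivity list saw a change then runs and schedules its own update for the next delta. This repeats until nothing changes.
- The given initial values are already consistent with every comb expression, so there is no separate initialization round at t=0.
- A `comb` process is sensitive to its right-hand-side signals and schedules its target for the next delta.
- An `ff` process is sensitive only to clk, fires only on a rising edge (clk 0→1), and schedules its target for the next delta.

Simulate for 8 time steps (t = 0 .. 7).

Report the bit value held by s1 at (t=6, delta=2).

[bits: clk,s0,s4,s3,s1,s2]
t=0: Δ0=001010 Δ1=101010 Δ2=100010 Δ3=100000 | 3Δ
t=1: Δ0=100000 Δ1=000000 | 1Δ
t=2: Δ0=000000 Δ1=100000 Δ2=101000 Δ3=101010 | 3Δ
t=3: Δ0=101010 Δ1=001010 | 1Δ
t=4: Δ0=001010 Δ1=101010 Δ2=100010 Δ3=100000 | 3Δ
t=5: Δ0=100000 Δ1=000000 | 1Δ
t=6: Δ0=000000 Δ1=100000 Δ2=101000 Δ3=101010 | 3Δ
t=7: Δ0=101010 Δ1=001010 | 1Δ

0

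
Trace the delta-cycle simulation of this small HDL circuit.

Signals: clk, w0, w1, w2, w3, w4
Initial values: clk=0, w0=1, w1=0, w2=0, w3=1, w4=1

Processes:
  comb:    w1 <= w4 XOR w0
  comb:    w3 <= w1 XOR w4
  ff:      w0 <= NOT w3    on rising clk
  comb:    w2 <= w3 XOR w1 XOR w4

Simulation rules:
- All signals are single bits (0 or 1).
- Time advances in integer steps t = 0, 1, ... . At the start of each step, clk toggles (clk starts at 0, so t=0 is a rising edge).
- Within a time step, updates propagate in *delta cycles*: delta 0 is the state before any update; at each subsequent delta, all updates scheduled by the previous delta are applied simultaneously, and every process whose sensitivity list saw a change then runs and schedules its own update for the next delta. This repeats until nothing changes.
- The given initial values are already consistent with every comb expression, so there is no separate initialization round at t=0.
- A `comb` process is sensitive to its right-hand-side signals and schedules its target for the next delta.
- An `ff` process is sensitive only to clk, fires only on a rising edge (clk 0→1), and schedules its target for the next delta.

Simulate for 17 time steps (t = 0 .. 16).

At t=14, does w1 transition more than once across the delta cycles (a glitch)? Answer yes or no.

no

t0.Δ0 w2=0 w0=1 clk=0 w1=0 w3=1 w4=1
t0.Δ1 w2=0 w0=1 clk=1 w1=0 w3=1 w4=1
t0.Δ2 w2=0 w0=0 clk=1 w1=0 w3=1 w4=1
t0.Δ3 w2=0 w0=0 clk=1 w1=1 w3=1 w4=1
t0.Δ4 w2=1 w0=0 clk=1 w1=1 w3=0 w4=1
t0.Δ5 w2=0 w0=0 clk=1 w1=1 w3=0 w4=1
t1.Δ0 w2=0 w0=0 clk=1 w1=1 w3=0 w4=1
t1.Δ1 w2=0 w0=0 clk=0 w1=1 w3=0 w4=1
t2.Δ0 w2=0 w0=0 clk=0 w1=1 w3=0 w4=1
t2.Δ1 w2=0 w0=0 clk=1 w1=1 w3=0 w4=1
t2.Δ2 w2=0 w0=1 clk=1 w1=1 w3=0 w4=1
t2.Δ3 w2=0 w0=1 clk=1 w1=0 w3=0 w4=1
t2.Δ4 w2=1 w0=1 clk=1 w1=0 w3=1 w4=1
t2.Δ5 w2=0 w0=1 clk=1 w1=0 w3=1 w4=1
t3.Δ0 w2=0 w0=1 clk=1 w1=0 w3=1 w4=1
t3.Δ1 w2=0 w0=1 clk=0 w1=0 w3=1 w4=1
t4.Δ0 w2=0 w0=1 clk=0 w1=0 w3=1 w4=1
t4.Δ1 w2=0 w0=1 clk=1 w1=0 w3=1 w4=1
t4.Δ2 w2=0 w0=0 clk=1 w1=0 w3=1 w4=1
t4.Δ3 w2=0 w0=0 clk=1 w1=1 w3=1 w4=1
t4.Δ4 w2=1 w0=0 clk=1 w1=1 w3=0 w4=1
t4.Δ5 w2=0 w0=0 clk=1 w1=1 w3=0 w4=1
t5.Δ0 w2=0 w0=0 clk=1 w1=1 w3=0 w4=1
t5.Δ1 w2=0 w0=0 clk=0 w1=1 w3=0 w4=1
t6.Δ0 w2=0 w0=0 clk=0 w1=1 w3=0 w4=1
t6.Δ1 w2=0 w0=0 clk=1 w1=1 w3=0 w4=1
t6.Δ2 w2=0 w0=1 clk=1 w1=1 w3=0 w4=1
t6.Δ3 w2=0 w0=1 clk=1 w1=0 w3=0 w4=1
t6.Δ4 w2=1 w0=1 clk=1 w1=0 w3=1 w4=1
t6.Δ5 w2=0 w0=1 clk=1 w1=0 w3=1 w4=1
t7.Δ0 w2=0 w0=1 clk=1 w1=0 w3=1 w4=1
t7.Δ1 w2=0 w0=1 clk=0 w1=0 w3=1 w4=1
t8.Δ0 w2=0 w0=1 clk=0 w1=0 w3=1 w4=1
t8.Δ1 w2=0 w0=1 clk=1 w1=0 w3=1 w4=1
t8.Δ2 w2=0 w0=0 clk=1 w1=0 w3=1 w4=1
t8.Δ3 w2=0 w0=0 clk=1 w1=1 w3=1 w4=1
t8.Δ4 w2=1 w0=0 clk=1 w1=1 w3=0 w4=1
t8.Δ5 w2=0 w0=0 clk=1 w1=1 w3=0 w4=1
t9.Δ0 w2=0 w0=0 clk=1 w1=1 w3=0 w4=1
t9.Δ1 w2=0 w0=0 clk=0 w1=1 w3=0 w4=1
t10.Δ0 w2=0 w0=0 clk=0 w1=1 w3=0 w4=1
t10.Δ1 w2=0 w0=0 clk=1 w1=1 w3=0 w4=1
t10.Δ2 w2=0 w0=1 clk=1 w1=1 w3=0 w4=1
t10.Δ3 w2=0 w0=1 clk=1 w1=0 w3=0 w4=1
t10.Δ4 w2=1 w0=1 clk=1 w1=0 w3=1 w4=1
t10.Δ5 w2=0 w0=1 clk=1 w1=0 w3=1 w4=1
t11.Δ0 w2=0 w0=1 clk=1 w1=0 w3=1 w4=1
t11.Δ1 w2=0 w0=1 clk=0 w1=0 w3=1 w4=1
t12.Δ0 w2=0 w0=1 clk=0 w1=0 w3=1 w4=1
t12.Δ1 w2=0 w0=1 clk=1 w1=0 w3=1 w4=1
t12.Δ2 w2=0 w0=0 clk=1 w1=0 w3=1 w4=1
t12.Δ3 w2=0 w0=0 clk=1 w1=1 w3=1 w4=1
t12.Δ4 w2=1 w0=0 clk=1 w1=1 w3=0 w4=1
t12.Δ5 w2=0 w0=0 clk=1 w1=1 w3=0 w4=1
t13.Δ0 w2=0 w0=0 clk=1 w1=1 w3=0 w4=1
t13.Δ1 w2=0 w0=0 clk=0 w1=1 w3=0 w4=1
t14.Δ0 w2=0 w0=0 clk=0 w1=1 w3=0 w4=1
t14.Δ1 w2=0 w0=0 clk=1 w1=1 w3=0 w4=1
t14.Δ2 w2=0 w0=1 clk=1 w1=1 w3=0 w4=1
t14.Δ3 w2=0 w0=1 clk=1 w1=0 w3=0 w4=1
t14.Δ4 w2=1 w0=1 clk=1 w1=0 w3=1 w4=1
t14.Δ5 w2=0 w0=1 clk=1 w1=0 w3=1 w4=1
t15.Δ0 w2=0 w0=1 clk=1 w1=0 w3=1 w4=1
t15.Δ1 w2=0 w0=1 clk=0 w1=0 w3=1 w4=1
t16.Δ0 w2=0 w0=1 clk=0 w1=0 w3=1 w4=1
t16.Δ1 w2=0 w0=1 clk=1 w1=0 w3=1 w4=1
t16.Δ2 w2=0 w0=0 clk=1 w1=0 w3=1 w4=1
t16.Δ3 w2=0 w0=0 clk=1 w1=1 w3=1 w4=1
t16.Δ4 w2=1 w0=0 clk=1 w1=1 w3=0 w4=1
t16.Δ5 w2=0 w0=0 clk=1 w1=1 w3=0 w4=1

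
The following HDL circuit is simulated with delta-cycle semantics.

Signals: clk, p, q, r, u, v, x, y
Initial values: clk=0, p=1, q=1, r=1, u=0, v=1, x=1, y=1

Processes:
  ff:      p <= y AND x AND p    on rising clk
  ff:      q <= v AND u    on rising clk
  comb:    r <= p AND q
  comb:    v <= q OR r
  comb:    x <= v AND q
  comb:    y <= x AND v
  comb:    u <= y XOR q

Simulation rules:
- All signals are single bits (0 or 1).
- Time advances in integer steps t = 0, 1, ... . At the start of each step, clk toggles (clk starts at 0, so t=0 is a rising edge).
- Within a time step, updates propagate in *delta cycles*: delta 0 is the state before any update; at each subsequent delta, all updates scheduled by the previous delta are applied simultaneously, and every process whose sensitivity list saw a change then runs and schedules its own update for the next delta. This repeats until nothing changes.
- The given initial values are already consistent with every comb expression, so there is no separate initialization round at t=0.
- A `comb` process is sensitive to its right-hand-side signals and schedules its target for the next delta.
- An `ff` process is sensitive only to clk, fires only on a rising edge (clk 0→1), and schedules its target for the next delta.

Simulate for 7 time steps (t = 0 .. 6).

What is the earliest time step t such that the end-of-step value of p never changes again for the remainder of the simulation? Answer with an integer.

2

t0.Δ0 x=1 p=1 clk=0 y=1 v=1 u=0 r=1 q=1
t0.Δ1 x=1 p=1 clk=1 y=1 v=1 u=0 r=1 q=1
t0.Δ2 x=1 p=1 clk=1 y=1 v=1 u=0 r=1 q=0
t0.Δ3 x=0 p=1 clk=1 y=1 v=1 u=1 r=0 q=0
t0.Δ4 x=0 p=1 clk=1 y=0 v=0 u=1 r=0 q=0
t0.Δ5 x=0 p=1 clk=1 y=0 v=0 u=0 r=0 q=0
t1.Δ0 x=0 p=1 clk=1 y=0 v=0 u=0 r=0 q=0
t1.Δ1 x=0 p=1 clk=0 y=0 v=0 u=0 r=0 q=0
t2.Δ0 x=0 p=1 clk=0 y=0 v=0 u=0 r=0 q=0
t2.Δ1 x=0 p=1 clk=1 y=0 v=0 u=0 r=0 q=0
t2.Δ2 x=0 p=0 clk=1 y=0 v=0 u=0 r=0 q=0
t3.Δ0 x=0 p=0 clk=1 y=0 v=0 u=0 r=0 q=0
t3.Δ1 x=0 p=0 clk=0 y=0 v=0 u=0 r=0 q=0
t4.Δ0 x=0 p=0 clk=0 y=0 v=0 u=0 r=0 q=0
t4.Δ1 x=0 p=0 clk=1 y=0 v=0 u=0 r=0 q=0
t5.Δ0 x=0 p=0 clk=1 y=0 v=0 u=0 r=0 q=0
t5.Δ1 x=0 p=0 clk=0 y=0 v=0 u=0 r=0 q=0
t6.Δ0 x=0 p=0 clk=0 y=0 v=0 u=0 r=0 q=0
t6.Δ1 x=0 p=0 clk=1 y=0 v=0 u=0 r=0 q=0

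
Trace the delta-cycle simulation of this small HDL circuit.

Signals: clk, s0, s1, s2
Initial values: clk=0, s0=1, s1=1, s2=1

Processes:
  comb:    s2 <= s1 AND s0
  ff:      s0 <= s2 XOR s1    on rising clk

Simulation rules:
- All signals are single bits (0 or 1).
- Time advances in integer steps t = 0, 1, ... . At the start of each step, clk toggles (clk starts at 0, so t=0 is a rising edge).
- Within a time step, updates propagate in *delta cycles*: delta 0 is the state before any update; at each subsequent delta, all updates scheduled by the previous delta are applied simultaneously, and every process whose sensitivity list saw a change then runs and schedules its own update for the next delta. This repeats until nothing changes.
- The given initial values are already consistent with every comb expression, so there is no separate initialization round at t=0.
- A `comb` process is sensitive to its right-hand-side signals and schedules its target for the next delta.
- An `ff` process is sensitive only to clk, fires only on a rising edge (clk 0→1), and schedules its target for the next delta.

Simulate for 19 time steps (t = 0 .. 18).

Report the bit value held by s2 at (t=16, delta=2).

[bits: s2,s0,s1,clk]
t=0: Δ0=1110 Δ1=1111 Δ2=1011 Δ3=0011 | 3Δ
t=1: Δ0=0011 Δ1=0010 | 1Δ
t=2: Δ0=0010 Δ1=0011 Δ2=0111 Δ3=1111 | 3Δ
t=3: Δ0=1111 Δ1=1110 | 1Δ
t=4: Δ0=1110 Δ1=1111 Δ2=1011 Δ3=0011 | 3Δ
t=5: Δ0=0011 Δ1=0010 | 1Δ
t=6: Δ0=0010 Δ1=0011 Δ2=0111 Δ3=1111 | 3Δ
t=7: Δ0=1111 Δ1=1110 | 1Δ
t=8: Δ0=1110 Δ1=1111 Δ2=1011 Δ3=0011 | 3Δ
t=9: Δ0=0011 Δ1=0010 | 1Δ
t=10: Δ0=0010 Δ1=0011 Δ2=0111 Δ3=1111 | 3Δ
t=11: Δ0=1111 Δ1=1110 | 1Δ
t=12: Δ0=1110 Δ1=1111 Δ2=1011 Δ3=0011 | 3Δ
t=13: Δ0=0011 Δ1=0010 | 1Δ
t=14: Δ0=0010 Δ1=0011 Δ2=0111 Δ3=1111 | 3Δ
t=15: Δ0=1111 Δ1=1110 | 1Δ
t=16: Δ0=1110 Δ1=1111 Δ2=1011 Δ3=0011 | 3Δ
t=17: Δ0=0011 Δ1=0010 | 1Δ
t=18: Δ0=0010 Δ1=0011 Δ2=0111 Δ3=1111 | 3Δ

1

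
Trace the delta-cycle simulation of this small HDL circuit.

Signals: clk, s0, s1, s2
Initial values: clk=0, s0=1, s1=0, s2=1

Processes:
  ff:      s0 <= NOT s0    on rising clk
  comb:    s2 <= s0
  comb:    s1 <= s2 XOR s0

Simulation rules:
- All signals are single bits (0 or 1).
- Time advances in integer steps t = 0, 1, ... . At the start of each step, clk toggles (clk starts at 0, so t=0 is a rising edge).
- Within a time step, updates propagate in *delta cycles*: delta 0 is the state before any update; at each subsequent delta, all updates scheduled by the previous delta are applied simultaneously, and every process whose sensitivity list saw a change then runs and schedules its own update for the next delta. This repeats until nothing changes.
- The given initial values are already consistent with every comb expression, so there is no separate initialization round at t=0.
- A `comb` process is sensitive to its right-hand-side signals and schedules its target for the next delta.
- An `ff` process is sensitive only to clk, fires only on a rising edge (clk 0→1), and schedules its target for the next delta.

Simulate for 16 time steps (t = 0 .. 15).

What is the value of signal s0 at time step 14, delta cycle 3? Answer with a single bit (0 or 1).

[bits: s0,clk,s1,s2]
t=0: Δ0=1001 Δ1=1101 Δ2=0101 Δ3=0110 Δ4=0100 | 4Δ
t=1: Δ0=0100 Δ1=0000 | 1Δ
t=2: Δ0=0000 Δ1=0100 Δ2=1100 Δ3=1111 Δ4=1101 | 4Δ
t=3: Δ0=1101 Δ1=1001 | 1Δ
t=4: Δ0=1001 Δ1=1101 Δ2=0101 Δ3=0110 Δ4=0100 | 4Δ
t=5: Δ0=0100 Δ1=0000 | 1Δ
t=6: Δ0=0000 Δ1=0100 Δ2=1100 Δ3=1111 Δ4=1101 | 4Δ
t=7: Δ0=1101 Δ1=1001 | 1Δ
t=8: Δ0=1001 Δ1=1101 Δ2=0101 Δ3=0110 Δ4=0100 | 4Δ
t=9: Δ0=0100 Δ1=0000 | 1Δ
t=10: Δ0=0000 Δ1=0100 Δ2=1100 Δ3=1111 Δ4=1101 | 4Δ
t=11: Δ0=1101 Δ1=1001 | 1Δ
t=12: Δ0=1001 Δ1=1101 Δ2=0101 Δ3=0110 Δ4=0100 | 4Δ
t=13: Δ0=0100 Δ1=0000 | 1Δ
t=14: Δ0=0000 Δ1=0100 Δ2=1100 Δ3=1111 Δ4=1101 | 4Δ
t=15: Δ0=1101 Δ1=1001 | 1Δ

1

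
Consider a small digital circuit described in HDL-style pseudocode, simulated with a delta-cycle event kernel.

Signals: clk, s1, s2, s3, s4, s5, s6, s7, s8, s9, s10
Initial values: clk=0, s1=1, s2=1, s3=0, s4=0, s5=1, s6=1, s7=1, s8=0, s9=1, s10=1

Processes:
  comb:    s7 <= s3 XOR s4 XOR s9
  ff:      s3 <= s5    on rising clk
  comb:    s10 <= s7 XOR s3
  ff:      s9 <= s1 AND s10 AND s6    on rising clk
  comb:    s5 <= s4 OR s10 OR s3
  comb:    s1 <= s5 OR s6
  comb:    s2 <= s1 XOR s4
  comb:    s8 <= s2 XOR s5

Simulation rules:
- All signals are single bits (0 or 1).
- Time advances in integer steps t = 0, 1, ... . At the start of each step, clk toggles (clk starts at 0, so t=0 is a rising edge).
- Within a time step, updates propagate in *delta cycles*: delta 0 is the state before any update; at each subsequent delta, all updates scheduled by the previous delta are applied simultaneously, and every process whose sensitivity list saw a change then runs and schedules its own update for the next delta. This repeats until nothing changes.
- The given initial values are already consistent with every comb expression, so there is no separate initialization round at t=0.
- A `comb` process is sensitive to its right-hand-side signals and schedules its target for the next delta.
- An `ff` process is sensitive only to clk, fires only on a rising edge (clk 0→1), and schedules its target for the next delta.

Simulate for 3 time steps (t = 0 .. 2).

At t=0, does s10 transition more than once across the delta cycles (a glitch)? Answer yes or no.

t0.Δ0 s4=0 s1=1 s5=1 s8=0 clk=0 s2=1 s6=1 s7=1 s3=0 s10=1 s9=1
t0.Δ1 s4=0 s1=1 s5=1 s8=0 clk=1 s2=1 s6=1 s7=1 s3=0 s10=1 s9=1
t0.Δ2 s4=0 s1=1 s5=1 s8=0 clk=1 s2=1 s6=1 s7=1 s3=1 s10=1 s9=1
t0.Δ3 s4=0 s1=1 s5=1 s8=0 clk=1 s2=1 s6=1 s7=0 s3=1 s10=0 s9=1
t0.Δ4 s4=0 s1=1 s5=1 s8=0 clk=1 s2=1 s6=1 s7=0 s3=1 s10=1 s9=1
t1.Δ0 s4=0 s1=1 s5=1 s8=0 clk=1 s2=1 s6=1 s7=0 s3=1 s10=1 s9=1
t1.Δ1 s4=0 s1=1 s5=1 s8=0 clk=0 s2=1 s6=1 s7=0 s3=1 s10=1 s9=1
t2.Δ0 s4=0 s1=1 s5=1 s8=0 clk=0 s2=1 s6=1 s7=0 s3=1 s10=1 s9=1
t2.Δ1 s4=0 s1=1 s5=1 s8=0 clk=1 s2=1 s6=1 s7=0 s3=1 s10=1 s9=1

yes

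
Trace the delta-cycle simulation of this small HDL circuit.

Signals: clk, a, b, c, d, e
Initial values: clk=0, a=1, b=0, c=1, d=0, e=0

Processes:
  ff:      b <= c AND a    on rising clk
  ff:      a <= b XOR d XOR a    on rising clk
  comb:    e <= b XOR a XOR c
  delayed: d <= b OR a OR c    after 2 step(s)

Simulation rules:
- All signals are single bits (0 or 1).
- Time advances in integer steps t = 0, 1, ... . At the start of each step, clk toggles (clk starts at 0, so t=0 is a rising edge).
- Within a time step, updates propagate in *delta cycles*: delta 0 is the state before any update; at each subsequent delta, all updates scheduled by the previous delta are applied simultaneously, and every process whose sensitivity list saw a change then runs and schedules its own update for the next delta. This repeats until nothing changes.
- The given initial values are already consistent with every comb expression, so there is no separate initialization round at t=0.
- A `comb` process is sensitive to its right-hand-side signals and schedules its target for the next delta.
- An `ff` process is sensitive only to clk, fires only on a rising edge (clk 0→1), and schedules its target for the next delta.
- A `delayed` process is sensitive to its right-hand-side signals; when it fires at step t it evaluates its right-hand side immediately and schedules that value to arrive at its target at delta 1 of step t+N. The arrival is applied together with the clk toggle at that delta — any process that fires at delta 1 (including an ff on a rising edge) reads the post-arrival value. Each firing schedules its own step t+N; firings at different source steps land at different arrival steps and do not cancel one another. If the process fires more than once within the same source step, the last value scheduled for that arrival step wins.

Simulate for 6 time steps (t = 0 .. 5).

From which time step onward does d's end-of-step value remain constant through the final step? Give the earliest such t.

2

t0.Δ0 b=0 a=1 e=0 d=0 clk=0 c=1
t0.Δ1 b=0 a=1 e=0 d=0 clk=1 c=1
t0.Δ2 b=1 a=1 e=0 d=0 clk=1 c=1
t0.Δ3 b=1 a=1 e=1 d=0 clk=1 c=1
t1.Δ0 b=1 a=1 e=1 d=0 clk=1 c=1
t1.Δ1 b=1 a=1 e=1 d=0 clk=0 c=1
t2.Δ0 b=1 a=1 e=1 d=0 clk=0 c=1
t2.Δ1 b=1 a=1 e=1 d=1 clk=1 c=1
t3.Δ0 b=1 a=1 e=1 d=1 clk=1 c=1
t3.Δ1 b=1 a=1 e=1 d=1 clk=0 c=1
t4.Δ0 b=1 a=1 e=1 d=1 clk=0 c=1
t4.Δ1 b=1 a=1 e=1 d=1 clk=1 c=1
t5.Δ0 b=1 a=1 e=1 d=1 clk=1 c=1
t5.Δ1 b=1 a=1 e=1 d=1 clk=0 c=1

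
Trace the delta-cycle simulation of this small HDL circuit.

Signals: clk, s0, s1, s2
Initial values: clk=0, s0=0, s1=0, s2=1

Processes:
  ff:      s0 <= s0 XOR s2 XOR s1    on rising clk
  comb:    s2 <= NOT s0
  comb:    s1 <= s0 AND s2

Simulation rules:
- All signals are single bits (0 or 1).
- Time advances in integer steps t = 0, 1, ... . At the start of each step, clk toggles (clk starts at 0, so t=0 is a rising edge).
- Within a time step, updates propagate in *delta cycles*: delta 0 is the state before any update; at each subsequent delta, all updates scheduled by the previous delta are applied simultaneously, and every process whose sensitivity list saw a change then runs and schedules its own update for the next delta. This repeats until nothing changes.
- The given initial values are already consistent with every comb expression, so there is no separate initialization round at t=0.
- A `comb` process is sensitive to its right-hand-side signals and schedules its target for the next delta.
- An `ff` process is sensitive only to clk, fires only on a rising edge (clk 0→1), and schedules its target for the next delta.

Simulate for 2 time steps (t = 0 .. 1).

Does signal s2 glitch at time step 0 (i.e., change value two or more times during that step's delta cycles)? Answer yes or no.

no

[bits: clk,s0,s2,s1]
t=0: Δ0=0010 Δ1=1010 Δ2=1110 Δ3=1101 Δ4=1100 | 4Δ
t=1: Δ0=1100 Δ1=0100 | 1Δ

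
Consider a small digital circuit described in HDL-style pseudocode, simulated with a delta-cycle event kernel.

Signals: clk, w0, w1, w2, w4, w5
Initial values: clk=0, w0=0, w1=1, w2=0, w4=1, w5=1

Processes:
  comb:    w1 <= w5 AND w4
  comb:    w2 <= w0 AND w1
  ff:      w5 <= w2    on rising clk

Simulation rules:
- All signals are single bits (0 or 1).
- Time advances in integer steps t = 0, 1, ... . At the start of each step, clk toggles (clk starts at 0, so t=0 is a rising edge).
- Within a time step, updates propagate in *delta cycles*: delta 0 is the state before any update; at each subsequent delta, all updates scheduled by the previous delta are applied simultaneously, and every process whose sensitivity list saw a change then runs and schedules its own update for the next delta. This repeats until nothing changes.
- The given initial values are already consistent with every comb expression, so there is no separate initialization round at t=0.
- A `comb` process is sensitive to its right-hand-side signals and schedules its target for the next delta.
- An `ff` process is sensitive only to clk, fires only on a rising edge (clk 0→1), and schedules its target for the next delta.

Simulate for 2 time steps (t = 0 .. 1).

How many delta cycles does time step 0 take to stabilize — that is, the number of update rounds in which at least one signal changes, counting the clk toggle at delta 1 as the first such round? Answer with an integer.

3

t=0 Δ0: w5=1 w0=0 clk=0 w2=0 w1=1 w4=1
  Δ1: clk:0→1
  Δ2: w5:1→0
  Δ3: w1:1→0
  (3Δ to stable)
t=1 Δ0: w5=0 w0=0 clk=1 w2=0 w1=0 w4=1
  Δ1: clk:1→0
  (1Δ to stable)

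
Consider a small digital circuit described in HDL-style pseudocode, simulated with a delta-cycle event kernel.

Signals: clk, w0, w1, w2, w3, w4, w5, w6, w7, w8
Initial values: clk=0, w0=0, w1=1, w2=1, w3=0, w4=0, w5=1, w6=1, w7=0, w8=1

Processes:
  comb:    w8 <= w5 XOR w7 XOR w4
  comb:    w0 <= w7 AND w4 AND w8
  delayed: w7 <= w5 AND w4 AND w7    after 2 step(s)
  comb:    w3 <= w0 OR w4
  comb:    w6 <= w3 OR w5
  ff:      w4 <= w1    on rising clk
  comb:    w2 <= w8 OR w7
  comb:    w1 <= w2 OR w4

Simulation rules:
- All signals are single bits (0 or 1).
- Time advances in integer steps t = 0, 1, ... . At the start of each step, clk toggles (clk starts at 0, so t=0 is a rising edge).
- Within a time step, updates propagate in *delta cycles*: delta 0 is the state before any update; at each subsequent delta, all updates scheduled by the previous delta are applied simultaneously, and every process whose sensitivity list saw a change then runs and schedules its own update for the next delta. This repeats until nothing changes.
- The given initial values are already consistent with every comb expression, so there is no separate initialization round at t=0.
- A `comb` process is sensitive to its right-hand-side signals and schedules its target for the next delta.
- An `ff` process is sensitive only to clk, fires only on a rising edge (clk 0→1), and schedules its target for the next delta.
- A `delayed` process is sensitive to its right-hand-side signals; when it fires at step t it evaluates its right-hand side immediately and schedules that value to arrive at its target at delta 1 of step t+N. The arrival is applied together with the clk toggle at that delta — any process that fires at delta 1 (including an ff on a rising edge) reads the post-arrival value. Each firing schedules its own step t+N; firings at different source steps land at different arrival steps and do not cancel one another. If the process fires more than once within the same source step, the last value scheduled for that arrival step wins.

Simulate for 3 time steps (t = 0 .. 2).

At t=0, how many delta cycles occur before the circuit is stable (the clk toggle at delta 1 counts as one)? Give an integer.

[bits: w5,w2,w6,w3,w0,w1,w7,w4,w8,clk]
t=0: Δ0=1110010010 Δ1=1110010011 Δ2=1110010111 Δ3=1111010101 Δ4=1011010101 | 4Δ
t=1: Δ0=1011010101 Δ1=1011010100 | 1Δ
t=2: Δ0=1011010100 Δ1=1011010101 | 1Δ

4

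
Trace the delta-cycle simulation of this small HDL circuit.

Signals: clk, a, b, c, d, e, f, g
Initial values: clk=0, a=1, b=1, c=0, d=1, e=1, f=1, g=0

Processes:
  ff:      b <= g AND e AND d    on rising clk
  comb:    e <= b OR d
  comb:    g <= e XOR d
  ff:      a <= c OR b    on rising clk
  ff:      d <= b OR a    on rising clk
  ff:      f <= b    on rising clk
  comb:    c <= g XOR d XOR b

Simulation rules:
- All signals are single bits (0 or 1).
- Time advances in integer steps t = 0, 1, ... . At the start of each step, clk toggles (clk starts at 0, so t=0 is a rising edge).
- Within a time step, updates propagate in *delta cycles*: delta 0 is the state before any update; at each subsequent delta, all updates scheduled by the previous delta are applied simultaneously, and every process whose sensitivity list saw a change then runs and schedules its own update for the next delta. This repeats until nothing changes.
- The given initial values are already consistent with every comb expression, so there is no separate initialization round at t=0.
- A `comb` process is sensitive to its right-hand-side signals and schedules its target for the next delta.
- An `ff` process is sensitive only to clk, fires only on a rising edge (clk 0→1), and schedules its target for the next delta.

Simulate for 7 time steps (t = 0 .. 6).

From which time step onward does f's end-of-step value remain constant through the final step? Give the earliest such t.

2

t=0 Δ0: e=1 c=0 a=1 g=0 clk=0 f=1 b=1 d=1
  Δ1: clk:0→1
  Δ2: b:1→0
  Δ3: c:0→1
  (3Δ to stable)
t=1 Δ0: e=1 c=1 a=1 g=0 clk=1 f=1 b=0 d=1
  Δ1: clk:1→0
  (1Δ to stable)
t=2 Δ0: e=1 c=1 a=1 g=0 clk=0 f=1 b=0 d=1
  Δ1: clk:0→1
  Δ2: f:1→0
  (2Δ to stable)
t=3 Δ0: e=1 c=1 a=1 g=0 clk=1 f=0 b=0 d=1
  Δ1: clk:1→0
  (1Δ to stable)
t=4 Δ0: e=1 c=1 a=1 g=0 clk=0 f=0 b=0 d=1
  Δ1: clk:0→1
  (1Δ to stable)
t=5 Δ0: e=1 c=1 a=1 g=0 clk=1 f=0 b=0 d=1
  Δ1: clk:1→0
  (1Δ to stable)
t=6 Δ0: e=1 c=1 a=1 g=0 clk=0 f=0 b=0 d=1
  Δ1: clk:0→1
  (1Δ to stable)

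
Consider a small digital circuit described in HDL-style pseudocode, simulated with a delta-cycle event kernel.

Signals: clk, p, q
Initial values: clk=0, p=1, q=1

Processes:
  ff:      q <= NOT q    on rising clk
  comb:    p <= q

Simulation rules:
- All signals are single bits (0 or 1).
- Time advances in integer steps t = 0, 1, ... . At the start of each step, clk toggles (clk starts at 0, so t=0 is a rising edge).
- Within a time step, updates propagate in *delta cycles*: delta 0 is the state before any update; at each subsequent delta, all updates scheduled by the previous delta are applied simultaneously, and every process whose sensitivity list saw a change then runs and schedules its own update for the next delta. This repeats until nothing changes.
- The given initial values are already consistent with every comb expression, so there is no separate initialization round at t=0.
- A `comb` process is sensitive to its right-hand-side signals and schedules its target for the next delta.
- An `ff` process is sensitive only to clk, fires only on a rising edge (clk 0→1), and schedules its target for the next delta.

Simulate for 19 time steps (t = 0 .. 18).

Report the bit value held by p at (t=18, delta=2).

t=0 Δ0: q=1 clk=0 p=1
  Δ1: clk:0→1
  Δ2: q:1→0
  Δ3: p:1→0
  (3Δ to stable)
t=1 Δ0: q=0 clk=1 p=0
  Δ1: clk:1→0
  (1Δ to stable)
t=2 Δ0: q=0 clk=0 p=0
  Δ1: clk:0→1
  Δ2: q:0→1
  Δ3: p:0→1
  (3Δ to stable)
t=3 Δ0: q=1 clk=1 p=1
  Δ1: clk:1→0
  (1Δ to stable)
t=4 Δ0: q=1 clk=0 p=1
  Δ1: clk:0→1
  Δ2: q:1→0
  Δ3: p:1→0
  (3Δ to stable)
t=5 Δ0: q=0 clk=1 p=0
  Δ1: clk:1→0
  (1Δ to stable)
t=6 Δ0: q=0 clk=0 p=0
  Δ1: clk:0→1
  Δ2: q:0→1
  Δ3: p:0→1
  (3Δ to stable)
t=7 Δ0: q=1 clk=1 p=1
  Δ1: clk:1→0
  (1Δ to stable)
t=8 Δ0: q=1 clk=0 p=1
  Δ1: clk:0→1
  Δ2: q:1→0
  Δ3: p:1→0
  (3Δ to stable)
t=9 Δ0: q=0 clk=1 p=0
  Δ1: clk:1→0
  (1Δ to stable)
t=10 Δ0: q=0 clk=0 p=0
  Δ1: clk:0→1
  Δ2: q:0→1
  Δ3: p:0→1
  (3Δ to stable)
t=11 Δ0: q=1 clk=1 p=1
  Δ1: clk:1→0
  (1Δ to stable)
t=12 Δ0: q=1 clk=0 p=1
  Δ1: clk:0→1
  Δ2: q:1→0
  Δ3: p:1→0
  (3Δ to stable)
t=13 Δ0: q=0 clk=1 p=0
  Δ1: clk:1→0
  (1Δ to stable)
t=14 Δ0: q=0 clk=0 p=0
  Δ1: clk:0→1
  Δ2: q:0→1
  Δ3: p:0→1
  (3Δ to stable)
t=15 Δ0: q=1 clk=1 p=1
  Δ1: clk:1→0
  (1Δ to stable)
t=16 Δ0: q=1 clk=0 p=1
  Δ1: clk:0→1
  Δ2: q:1→0
  Δ3: p:1→0
  (3Δ to stable)
t=17 Δ0: q=0 clk=1 p=0
  Δ1: clk:1→0
  (1Δ to stable)
t=18 Δ0: q=0 clk=0 p=0
  Δ1: clk:0→1
  Δ2: q:0→1
  Δ3: p:0→1
  (3Δ to stable)

0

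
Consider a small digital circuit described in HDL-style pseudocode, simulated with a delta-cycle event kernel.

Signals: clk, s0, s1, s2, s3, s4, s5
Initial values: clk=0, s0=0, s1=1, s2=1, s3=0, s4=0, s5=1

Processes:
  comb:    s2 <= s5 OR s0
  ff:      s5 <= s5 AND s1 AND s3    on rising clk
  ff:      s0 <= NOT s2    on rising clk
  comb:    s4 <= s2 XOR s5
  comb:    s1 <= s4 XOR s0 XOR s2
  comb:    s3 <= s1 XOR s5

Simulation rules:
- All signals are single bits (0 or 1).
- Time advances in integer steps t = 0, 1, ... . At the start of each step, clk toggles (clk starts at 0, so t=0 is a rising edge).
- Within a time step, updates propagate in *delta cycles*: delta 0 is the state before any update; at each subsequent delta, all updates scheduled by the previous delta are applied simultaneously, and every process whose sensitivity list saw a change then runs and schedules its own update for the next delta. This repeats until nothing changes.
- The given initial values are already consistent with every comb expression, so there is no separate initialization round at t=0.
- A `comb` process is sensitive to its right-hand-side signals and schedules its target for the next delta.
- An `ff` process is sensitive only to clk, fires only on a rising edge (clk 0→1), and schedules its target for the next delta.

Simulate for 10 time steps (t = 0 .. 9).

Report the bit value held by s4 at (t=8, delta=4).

[bits: s4,clk,s3,s0,s2,s5,s1]
t=0: Δ0=0000111 Δ1=0100111 Δ2=0100101 Δ3=1110001 Δ4=0110001 Δ5=0110000 Δ6=0100000 | 6Δ
t=1: Δ0=0100000 Δ1=0000000 | 1Δ
t=2: Δ0=0000000 Δ1=0100000 Δ2=0101000 Δ3=0101101 Δ4=1111100 Δ5=1101101 Δ6=1111101 | 6Δ
t=3: Δ0=1111101 Δ1=1011101 | 1Δ
t=4: Δ0=1011101 Δ1=1111101 Δ2=1110101 Δ3=1110000 Δ4=0100001 Δ5=0110000 Δ6=0100000 | 6Δ
t=5: Δ0=0100000 Δ1=0000000 | 1Δ
t=6: Δ0=0000000 Δ1=0100000 Δ2=0101000 Δ3=0101101 Δ4=1111100 Δ5=1101101 Δ6=1111101 | 6Δ
t=7: Δ0=1111101 Δ1=1011101 | 1Δ
t=8: Δ0=1011101 Δ1=1111101 Δ2=1110101 Δ3=1110000 Δ4=0100001 Δ5=0110000 Δ6=0100000 | 6Δ
t=9: Δ0=0100000 Δ1=0000000 | 1Δ

0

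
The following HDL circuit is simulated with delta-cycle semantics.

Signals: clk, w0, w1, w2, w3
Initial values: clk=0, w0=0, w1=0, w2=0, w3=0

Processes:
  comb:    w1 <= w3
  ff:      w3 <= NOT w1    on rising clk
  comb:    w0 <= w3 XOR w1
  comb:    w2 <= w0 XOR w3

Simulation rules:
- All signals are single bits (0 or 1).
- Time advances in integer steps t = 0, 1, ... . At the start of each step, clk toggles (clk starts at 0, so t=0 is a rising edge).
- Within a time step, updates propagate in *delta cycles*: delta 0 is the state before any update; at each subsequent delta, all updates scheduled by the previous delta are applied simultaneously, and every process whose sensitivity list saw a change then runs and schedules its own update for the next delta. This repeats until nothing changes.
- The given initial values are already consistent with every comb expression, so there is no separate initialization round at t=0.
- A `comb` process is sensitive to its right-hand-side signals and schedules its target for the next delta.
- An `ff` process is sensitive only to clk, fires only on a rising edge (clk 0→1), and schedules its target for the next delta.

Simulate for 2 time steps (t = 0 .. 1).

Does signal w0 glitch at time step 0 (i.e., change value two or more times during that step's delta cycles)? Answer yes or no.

yes

t0.Δ0 w3=0 w0=0 w2=0 w1=0 clk=0
t0.Δ1 w3=0 w0=0 w2=0 w1=0 clk=1
t0.Δ2 w3=1 w0=0 w2=0 w1=0 clk=1
t0.Δ3 w3=1 w0=1 w2=1 w1=1 clk=1
t0.Δ4 w3=1 w0=0 w2=0 w1=1 clk=1
t0.Δ5 w3=1 w0=0 w2=1 w1=1 clk=1
t1.Δ0 w3=1 w0=0 w2=1 w1=1 clk=1
t1.Δ1 w3=1 w0=0 w2=1 w1=1 clk=0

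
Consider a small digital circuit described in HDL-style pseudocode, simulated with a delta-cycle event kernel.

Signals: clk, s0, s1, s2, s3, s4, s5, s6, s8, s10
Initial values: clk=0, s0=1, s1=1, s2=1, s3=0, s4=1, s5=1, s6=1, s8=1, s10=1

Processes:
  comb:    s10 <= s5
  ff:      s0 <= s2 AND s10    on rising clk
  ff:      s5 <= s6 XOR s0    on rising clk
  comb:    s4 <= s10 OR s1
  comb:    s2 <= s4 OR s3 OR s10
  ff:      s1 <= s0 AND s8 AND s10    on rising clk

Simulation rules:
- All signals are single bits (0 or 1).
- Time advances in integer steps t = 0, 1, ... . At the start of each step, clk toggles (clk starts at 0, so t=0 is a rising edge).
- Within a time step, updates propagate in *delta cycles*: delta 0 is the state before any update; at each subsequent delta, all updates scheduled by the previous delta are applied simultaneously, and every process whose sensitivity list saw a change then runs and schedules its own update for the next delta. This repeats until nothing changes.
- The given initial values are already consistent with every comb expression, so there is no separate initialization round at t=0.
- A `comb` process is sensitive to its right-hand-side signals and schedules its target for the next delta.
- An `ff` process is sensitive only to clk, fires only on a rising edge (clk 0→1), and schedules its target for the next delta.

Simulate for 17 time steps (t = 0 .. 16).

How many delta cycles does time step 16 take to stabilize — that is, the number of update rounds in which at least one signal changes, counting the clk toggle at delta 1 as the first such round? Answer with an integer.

3

t0.Δ0 s0=1 clk=0 s4=1 s8=1 s2=1 s10=1 s5=1 s6=1 s3=0 s1=1
t0.Δ1 s0=1 clk=1 s4=1 s8=1 s2=1 s10=1 s5=1 s6=1 s3=0 s1=1
t0.Δ2 s0=1 clk=1 s4=1 s8=1 s2=1 s10=1 s5=0 s6=1 s3=0 s1=1
t0.Δ3 s0=1 clk=1 s4=1 s8=1 s2=1 s10=0 s5=0 s6=1 s3=0 s1=1
t1.Δ0 s0=1 clk=1 s4=1 s8=1 s2=1 s10=0 s5=0 s6=1 s3=0 s1=1
t1.Δ1 s0=1 clk=0 s4=1 s8=1 s2=1 s10=0 s5=0 s6=1 s3=0 s1=1
t2.Δ0 s0=1 clk=0 s4=1 s8=1 s2=1 s10=0 s5=0 s6=1 s3=0 s1=1
t2.Δ1 s0=1 clk=1 s4=1 s8=1 s2=1 s10=0 s5=0 s6=1 s3=0 s1=1
t2.Δ2 s0=0 clk=1 s4=1 s8=1 s2=1 s10=0 s5=0 s6=1 s3=0 s1=0
t2.Δ3 s0=0 clk=1 s4=0 s8=1 s2=1 s10=0 s5=0 s6=1 s3=0 s1=0
t2.Δ4 s0=0 clk=1 s4=0 s8=1 s2=0 s10=0 s5=0 s6=1 s3=0 s1=0
t3.Δ0 s0=0 clk=1 s4=0 s8=1 s2=0 s10=0 s5=0 s6=1 s3=0 s1=0
t3.Δ1 s0=0 clk=0 s4=0 s8=1 s2=0 s10=0 s5=0 s6=1 s3=0 s1=0
t4.Δ0 s0=0 clk=0 s4=0 s8=1 s2=0 s10=0 s5=0 s6=1 s3=0 s1=0
t4.Δ1 s0=0 clk=1 s4=0 s8=1 s2=0 s10=0 s5=0 s6=1 s3=0 s1=0
t4.Δ2 s0=0 clk=1 s4=0 s8=1 s2=0 s10=0 s5=1 s6=1 s3=0 s1=0
t4.Δ3 s0=0 clk=1 s4=0 s8=1 s2=0 s10=1 s5=1 s6=1 s3=0 s1=0
t4.Δ4 s0=0 clk=1 s4=1 s8=1 s2=1 s10=1 s5=1 s6=1 s3=0 s1=0
t5.Δ0 s0=0 clk=1 s4=1 s8=1 s2=1 s10=1 s5=1 s6=1 s3=0 s1=0
t5.Δ1 s0=0 clk=0 s4=1 s8=1 s2=1 s10=1 s5=1 s6=1 s3=0 s1=0
t6.Δ0 s0=0 clk=0 s4=1 s8=1 s2=1 s10=1 s5=1 s6=1 s3=0 s1=0
t6.Δ1 s0=0 clk=1 s4=1 s8=1 s2=1 s10=1 s5=1 s6=1 s3=0 s1=0
t6.Δ2 s0=1 clk=1 s4=1 s8=1 s2=1 s10=1 s5=1 s6=1 s3=0 s1=0
t7.Δ0 s0=1 clk=1 s4=1 s8=1 s2=1 s10=1 s5=1 s6=1 s3=0 s1=0
t7.Δ1 s0=1 clk=0 s4=1 s8=1 s2=1 s10=1 s5=1 s6=1 s3=0 s1=0
t8.Δ0 s0=1 clk=0 s4=1 s8=1 s2=1 s10=1 s5=1 s6=1 s3=0 s1=0
t8.Δ1 s0=1 clk=1 s4=1 s8=1 s2=1 s10=1 s5=1 s6=1 s3=0 s1=0
t8.Δ2 s0=1 clk=1 s4=1 s8=1 s2=1 s10=1 s5=0 s6=1 s3=0 s1=1
t8.Δ3 s0=1 clk=1 s4=1 s8=1 s2=1 s10=0 s5=0 s6=1 s3=0 s1=1
t9.Δ0 s0=1 clk=1 s4=1 s8=1 s2=1 s10=0 s5=0 s6=1 s3=0 s1=1
t9.Δ1 s0=1 clk=0 s4=1 s8=1 s2=1 s10=0 s5=0 s6=1 s3=0 s1=1
t10.Δ0 s0=1 clk=0 s4=1 s8=1 s2=1 s10=0 s5=0 s6=1 s3=0 s1=1
t10.Δ1 s0=1 clk=1 s4=1 s8=1 s2=1 s10=0 s5=0 s6=1 s3=0 s1=1
t10.Δ2 s0=0 clk=1 s4=1 s8=1 s2=1 s10=0 s5=0 s6=1 s3=0 s1=0
t10.Δ3 s0=0 clk=1 s4=0 s8=1 s2=1 s10=0 s5=0 s6=1 s3=0 s1=0
t10.Δ4 s0=0 clk=1 s4=0 s8=1 s2=0 s10=0 s5=0 s6=1 s3=0 s1=0
t11.Δ0 s0=0 clk=1 s4=0 s8=1 s2=0 s10=0 s5=0 s6=1 s3=0 s1=0
t11.Δ1 s0=0 clk=0 s4=0 s8=1 s2=0 s10=0 s5=0 s6=1 s3=0 s1=0
t12.Δ0 s0=0 clk=0 s4=0 s8=1 s2=0 s10=0 s5=0 s6=1 s3=0 s1=0
t12.Δ1 s0=0 clk=1 s4=0 s8=1 s2=0 s10=0 s5=0 s6=1 s3=0 s1=0
t12.Δ2 s0=0 clk=1 s4=0 s8=1 s2=0 s10=0 s5=1 s6=1 s3=0 s1=0
t12.Δ3 s0=0 clk=1 s4=0 s8=1 s2=0 s10=1 s5=1 s6=1 s3=0 s1=0
t12.Δ4 s0=0 clk=1 s4=1 s8=1 s2=1 s10=1 s5=1 s6=1 s3=0 s1=0
t13.Δ0 s0=0 clk=1 s4=1 s8=1 s2=1 s10=1 s5=1 s6=1 s3=0 s1=0
t13.Δ1 s0=0 clk=0 s4=1 s8=1 s2=1 s10=1 s5=1 s6=1 s3=0 s1=0
t14.Δ0 s0=0 clk=0 s4=1 s8=1 s2=1 s10=1 s5=1 s6=1 s3=0 s1=0
t14.Δ1 s0=0 clk=1 s4=1 s8=1 s2=1 s10=1 s5=1 s6=1 s3=0 s1=0
t14.Δ2 s0=1 clk=1 s4=1 s8=1 s2=1 s10=1 s5=1 s6=1 s3=0 s1=0
t15.Δ0 s0=1 clk=1 s4=1 s8=1 s2=1 s10=1 s5=1 s6=1 s3=0 s1=0
t15.Δ1 s0=1 clk=0 s4=1 s8=1 s2=1 s10=1 s5=1 s6=1 s3=0 s1=0
t16.Δ0 s0=1 clk=0 s4=1 s8=1 s2=1 s10=1 s5=1 s6=1 s3=0 s1=0
t16.Δ1 s0=1 clk=1 s4=1 s8=1 s2=1 s10=1 s5=1 s6=1 s3=0 s1=0
t16.Δ2 s0=1 clk=1 s4=1 s8=1 s2=1 s10=1 s5=0 s6=1 s3=0 s1=1
t16.Δ3 s0=1 clk=1 s4=1 s8=1 s2=1 s10=0 s5=0 s6=1 s3=0 s1=1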